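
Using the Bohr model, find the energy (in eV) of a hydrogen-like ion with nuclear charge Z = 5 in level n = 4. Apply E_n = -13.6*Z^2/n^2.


E_n = -13.6 * Z^2 / n^2
= -13.6 * 5^2 / 4^2
= -13.6 * 25 / 16
= -21.25 eV

-21.25


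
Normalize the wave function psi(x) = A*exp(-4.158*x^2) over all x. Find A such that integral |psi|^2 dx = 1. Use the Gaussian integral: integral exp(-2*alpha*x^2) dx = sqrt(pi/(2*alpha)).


integral |psi|^2 dx = A^2 * sqrt(pi/(2*alpha)) = 1
A^2 = sqrt(2*alpha/pi)
= sqrt(2 * 4.158 / pi)
= 1.62698
A = sqrt(1.62698)
= 1.2755

1.2755


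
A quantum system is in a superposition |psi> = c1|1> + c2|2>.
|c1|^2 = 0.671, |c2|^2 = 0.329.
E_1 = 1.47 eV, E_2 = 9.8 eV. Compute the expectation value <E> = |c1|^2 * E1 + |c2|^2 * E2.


<E> = |c1|^2 * E1 + |c2|^2 * E2
= 0.671 * 1.47 + 0.329 * 9.8
= 0.9864 + 3.2242
= 4.2106 eV

4.2106


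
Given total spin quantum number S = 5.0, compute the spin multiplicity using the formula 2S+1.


Spin multiplicity = 2S + 1
= 2 * 5.0 + 1
= 10.0 + 1
= 11

11


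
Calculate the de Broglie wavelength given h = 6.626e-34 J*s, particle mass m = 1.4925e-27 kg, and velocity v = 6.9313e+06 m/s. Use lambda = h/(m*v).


lambda = h / (m * v)
= 6.626e-34 / (1.4925e-27 * 6.9313e+06)
= 6.626e-34 / 1.0345e-20
= 6.4050e-14 m

6.4050e-14


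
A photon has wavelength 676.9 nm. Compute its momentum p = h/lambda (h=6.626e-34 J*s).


p = h / lambda
= 6.626e-34 / (676.9e-9)
= 6.626e-34 / 6.7690e-07
= 9.7887e-28 kg*m/s

9.7887e-28


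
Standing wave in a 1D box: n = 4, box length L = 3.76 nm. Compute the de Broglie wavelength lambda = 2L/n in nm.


lambda = 2L / n
= 2 * 3.76 / 4
= 7.52 / 4
= 1.88 nm

1.88


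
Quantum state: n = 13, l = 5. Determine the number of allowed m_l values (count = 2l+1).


m_l ranges from -l to +l in integer steps
So m_l goes from -5 to +5
Count = 2l + 1 = 2*5 + 1
= 11

11


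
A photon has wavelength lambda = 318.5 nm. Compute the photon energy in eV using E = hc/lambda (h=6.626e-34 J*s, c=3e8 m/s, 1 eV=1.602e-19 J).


E = hc / lambda
= (6.626e-34)(3e8) / (318.5e-9)
= 1.9878e-25 / 3.1850e-07
= 6.2411e-19 J
Converting to eV: 6.2411e-19 / 1.602e-19
= 3.8958 eV

3.8958


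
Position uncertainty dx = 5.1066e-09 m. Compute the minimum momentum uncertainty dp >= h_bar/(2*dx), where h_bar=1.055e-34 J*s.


dp = h_bar / (2 * dx)
= 1.055e-34 / (2 * 5.1066e-09)
= 1.055e-34 / 1.0213e-08
= 1.0330e-26 kg*m/s

1.0330e-26


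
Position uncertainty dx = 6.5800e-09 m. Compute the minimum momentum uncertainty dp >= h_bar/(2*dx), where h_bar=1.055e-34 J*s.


dp = h_bar / (2 * dx)
= 1.055e-34 / (2 * 6.5800e-09)
= 1.055e-34 / 1.3160e-08
= 8.0167e-27 kg*m/s

8.0167e-27


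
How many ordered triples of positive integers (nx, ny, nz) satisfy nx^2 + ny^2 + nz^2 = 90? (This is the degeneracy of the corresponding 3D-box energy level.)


Enumerate all (nx, ny, nz) with nx^2 + ny^2 + nz^2 = 90:
(1,5,8)
(1,8,5)
(4,5,7)
(4,7,5)
(5,1,8)
(5,4,7)
(5,7,4)
(5,8,1)
(7,4,5)
(7,5,4)
(8,1,5)
(8,5,1)
Total degeneracy = 12

12


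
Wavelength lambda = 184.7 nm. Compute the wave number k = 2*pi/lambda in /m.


k = 2 * pi / lambda
= 6.2832 / (184.7e-9)
= 6.2832 / 1.8470e-07
= 3.4018e+07 /m

3.4018e+07


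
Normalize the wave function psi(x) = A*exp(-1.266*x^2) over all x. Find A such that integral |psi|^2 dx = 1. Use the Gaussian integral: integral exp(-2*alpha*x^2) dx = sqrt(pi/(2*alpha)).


integral |psi|^2 dx = A^2 * sqrt(pi/(2*alpha)) = 1
A^2 = sqrt(2*alpha/pi)
= sqrt(2 * 1.266 / pi)
= 0.897753
A = sqrt(0.897753)
= 0.9475

0.9475


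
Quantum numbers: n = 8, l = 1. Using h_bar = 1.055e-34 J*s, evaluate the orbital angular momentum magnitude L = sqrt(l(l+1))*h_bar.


L = sqrt(l*(l+1)) * h_bar
= sqrt(1 * 2) * 1.055e-34
= sqrt(2) * 1.055e-34
= 1.4142 * 1.055e-34
= 1.4920e-34 J*s

1.4920e-34


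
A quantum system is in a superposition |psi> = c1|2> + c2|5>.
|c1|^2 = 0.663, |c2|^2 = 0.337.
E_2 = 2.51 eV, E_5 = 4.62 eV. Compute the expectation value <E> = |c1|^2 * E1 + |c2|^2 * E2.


<E> = |c1|^2 * E1 + |c2|^2 * E2
= 0.663 * 2.51 + 0.337 * 4.62
= 1.6641 + 1.5569
= 3.2211 eV

3.2211


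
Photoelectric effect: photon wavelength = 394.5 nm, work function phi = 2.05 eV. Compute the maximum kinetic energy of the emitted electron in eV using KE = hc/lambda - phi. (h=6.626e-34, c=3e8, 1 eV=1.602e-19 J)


E_photon = hc / lambda
= (6.626e-34)(3e8) / (394.5e-9)
= 5.0388e-19 J
= 3.1453 eV
KE = E_photon - phi
= 3.1453 - 2.05
= 1.0953 eV

1.0953


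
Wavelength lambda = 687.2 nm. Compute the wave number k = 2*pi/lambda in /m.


k = 2 * pi / lambda
= 6.2832 / (687.2e-9)
= 6.2832 / 6.8720e-07
= 9.1432e+06 /m

9.1432e+06


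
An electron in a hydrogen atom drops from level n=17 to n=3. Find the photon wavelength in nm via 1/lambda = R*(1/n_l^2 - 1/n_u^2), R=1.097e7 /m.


1/lambda = R * (1/n_l^2 - 1/n_u^2)
= 1.097e7 * (1/3^2 - 1/17^2)
= 1.097e7 * (0.111111 - 0.00346)
= 1.097e7 * 0.107651
= 1.1809e+06 /m
lambda = 1 / 1.1809e+06 = 846.7899 nm

846.7899


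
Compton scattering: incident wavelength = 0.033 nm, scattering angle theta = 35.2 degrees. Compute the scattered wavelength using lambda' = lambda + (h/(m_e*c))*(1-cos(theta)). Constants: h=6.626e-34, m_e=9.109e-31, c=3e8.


Compton wavelength: h/(m_e*c) = 2.4247e-12 m
d_lambda = 2.4247e-12 * (1 - cos(35.2 deg))
= 2.4247e-12 * 0.182855
= 4.4337e-13 m = 0.000443 nm
lambda' = 0.033 + 0.000443
= 0.033443 nm

0.033443


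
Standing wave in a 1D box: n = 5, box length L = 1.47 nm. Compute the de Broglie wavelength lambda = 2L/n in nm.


lambda = 2L / n
= 2 * 1.47 / 5
= 2.94 / 5
= 0.588 nm

0.588


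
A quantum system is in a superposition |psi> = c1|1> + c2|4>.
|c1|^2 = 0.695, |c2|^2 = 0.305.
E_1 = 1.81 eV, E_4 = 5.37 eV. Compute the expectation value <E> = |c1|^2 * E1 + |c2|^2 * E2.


<E> = |c1|^2 * E1 + |c2|^2 * E2
= 0.695 * 1.81 + 0.305 * 5.37
= 1.2579 + 1.6379
= 2.8958 eV

2.8958


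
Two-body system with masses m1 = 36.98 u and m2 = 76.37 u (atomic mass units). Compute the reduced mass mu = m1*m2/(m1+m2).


mu = m1 * m2 / (m1 + m2)
= 36.98 * 76.37 / (36.98 + 76.37)
= 2824.1626 / 113.35
= 24.9154 u

24.9154


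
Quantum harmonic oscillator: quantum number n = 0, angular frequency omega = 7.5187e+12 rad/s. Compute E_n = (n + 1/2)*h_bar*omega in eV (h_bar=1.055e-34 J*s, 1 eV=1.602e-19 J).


E = (n + 1/2) * h_bar * omega
= (0 + 0.5) * 1.055e-34 * 7.5187e+12
= 0.5 * 7.9322e-22
= 3.9661e-22 J
= 0.0025 eV

0.0025


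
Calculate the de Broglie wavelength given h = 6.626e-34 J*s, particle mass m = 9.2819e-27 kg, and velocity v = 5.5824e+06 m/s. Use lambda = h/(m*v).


lambda = h / (m * v)
= 6.626e-34 / (9.2819e-27 * 5.5824e+06)
= 6.626e-34 / 5.1815e-20
= 1.2788e-14 m

1.2788e-14


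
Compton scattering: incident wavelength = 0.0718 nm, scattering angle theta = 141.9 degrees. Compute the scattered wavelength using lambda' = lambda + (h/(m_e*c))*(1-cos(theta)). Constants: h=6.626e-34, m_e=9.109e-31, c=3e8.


Compton wavelength: h/(m_e*c) = 2.4247e-12 m
d_lambda = 2.4247e-12 * (1 - cos(141.9 deg))
= 2.4247e-12 * 1.786935
= 4.3328e-12 m = 0.004333 nm
lambda' = 0.0718 + 0.004333
= 0.076133 nm

0.076133


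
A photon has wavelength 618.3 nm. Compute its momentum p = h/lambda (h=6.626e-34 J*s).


p = h / lambda
= 6.626e-34 / (618.3e-9)
= 6.626e-34 / 6.1830e-07
= 1.0716e-27 kg*m/s

1.0716e-27


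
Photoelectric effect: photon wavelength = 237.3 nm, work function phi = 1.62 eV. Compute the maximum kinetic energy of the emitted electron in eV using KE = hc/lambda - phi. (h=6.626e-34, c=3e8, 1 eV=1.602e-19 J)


E_photon = hc / lambda
= (6.626e-34)(3e8) / (237.3e-9)
= 8.3767e-19 J
= 5.2289 eV
KE = E_photon - phi
= 5.2289 - 1.62
= 3.6089 eV

3.6089


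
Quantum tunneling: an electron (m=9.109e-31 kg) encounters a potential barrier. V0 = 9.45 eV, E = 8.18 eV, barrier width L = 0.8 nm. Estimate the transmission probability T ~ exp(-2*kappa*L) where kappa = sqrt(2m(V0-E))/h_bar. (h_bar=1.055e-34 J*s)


V0 - E = 1.27 eV = 2.0345e-19 J
kappa = sqrt(2 * m * (V0-E)) / h_bar
= sqrt(2 * 9.109e-31 * 2.0345e-19) / 1.055e-34
= 5.7707e+09 /m
2*kappa*L = 2 * 5.7707e+09 * 0.8e-9
= 9.2332
T = exp(-9.2332) = 9.774257e-05

9.774257e-05


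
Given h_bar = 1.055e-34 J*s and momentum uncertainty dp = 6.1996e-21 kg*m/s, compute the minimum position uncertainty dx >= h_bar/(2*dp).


dx = h_bar / (2 * dp)
= 1.055e-34 / (2 * 6.1996e-21)
= 1.055e-34 / 1.2399e-20
= 8.5086e-15 m

8.5086e-15


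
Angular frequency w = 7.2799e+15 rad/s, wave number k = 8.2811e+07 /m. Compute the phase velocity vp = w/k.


vp = w / k
= 7.2799e+15 / 8.2811e+07
= 8.7910e+07 m/s

8.7910e+07


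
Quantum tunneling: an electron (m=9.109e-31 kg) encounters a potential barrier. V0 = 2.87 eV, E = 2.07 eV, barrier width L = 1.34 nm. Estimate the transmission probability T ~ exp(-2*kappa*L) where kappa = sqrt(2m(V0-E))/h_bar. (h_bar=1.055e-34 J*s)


V0 - E = 0.8 eV = 1.2816e-19 J
kappa = sqrt(2 * m * (V0-E)) / h_bar
= sqrt(2 * 9.109e-31 * 1.2816e-19) / 1.055e-34
= 4.5801e+09 /m
2*kappa*L = 2 * 4.5801e+09 * 1.34e-9
= 12.2746
T = exp(-12.2746) = 4.668631e-06

4.668631e-06


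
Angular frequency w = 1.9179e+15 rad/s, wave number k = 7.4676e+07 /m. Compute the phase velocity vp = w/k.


vp = w / k
= 1.9179e+15 / 7.4676e+07
= 2.5683e+07 m/s

2.5683e+07


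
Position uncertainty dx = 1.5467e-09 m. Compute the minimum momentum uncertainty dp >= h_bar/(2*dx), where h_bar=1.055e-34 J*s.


dp = h_bar / (2 * dx)
= 1.055e-34 / (2 * 1.5467e-09)
= 1.055e-34 / 3.0934e-09
= 3.4105e-26 kg*m/s

3.4105e-26


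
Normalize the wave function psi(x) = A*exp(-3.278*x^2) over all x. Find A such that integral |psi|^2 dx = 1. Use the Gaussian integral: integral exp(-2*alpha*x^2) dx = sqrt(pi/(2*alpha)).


integral |psi|^2 dx = A^2 * sqrt(pi/(2*alpha)) = 1
A^2 = sqrt(2*alpha/pi)
= sqrt(2 * 3.278 / pi)
= 1.44459
A = sqrt(1.44459)
= 1.2019

1.2019


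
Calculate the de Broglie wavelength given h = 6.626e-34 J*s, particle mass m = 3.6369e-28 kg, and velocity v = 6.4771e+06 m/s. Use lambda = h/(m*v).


lambda = h / (m * v)
= 6.626e-34 / (3.6369e-28 * 6.4771e+06)
= 6.626e-34 / 2.3557e-21
= 2.8128e-13 m

2.8128e-13


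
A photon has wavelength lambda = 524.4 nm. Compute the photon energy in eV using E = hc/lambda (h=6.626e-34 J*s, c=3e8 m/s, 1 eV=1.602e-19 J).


E = hc / lambda
= (6.626e-34)(3e8) / (524.4e-9)
= 1.9878e-25 / 5.2440e-07
= 3.7906e-19 J
Converting to eV: 3.7906e-19 / 1.602e-19
= 2.3662 eV

2.3662


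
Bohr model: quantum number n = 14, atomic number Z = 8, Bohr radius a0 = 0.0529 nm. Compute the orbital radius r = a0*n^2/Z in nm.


r = a0 * n^2 / Z
= 0.0529 * 14^2 / 8
= 0.0529 * 196 / 8
= 1.2961 nm

1.2961


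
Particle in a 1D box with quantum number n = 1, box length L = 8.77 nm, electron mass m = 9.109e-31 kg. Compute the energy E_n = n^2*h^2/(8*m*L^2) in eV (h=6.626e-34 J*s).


E = n^2 * h^2 / (8 * m * L^2)
= 1^2 * (6.626e-34)^2 / (8 * 9.109e-31 * (8.77e-9)^2)
= 1 * 4.3904e-67 / (8 * 9.109e-31 * 7.6913e-17)
= 7.8333e-22 J
= 0.0049 eV

0.0049


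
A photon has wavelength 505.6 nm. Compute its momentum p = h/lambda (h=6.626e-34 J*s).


p = h / lambda
= 6.626e-34 / (505.6e-9)
= 6.626e-34 / 5.0560e-07
= 1.3105e-27 kg*m/s

1.3105e-27


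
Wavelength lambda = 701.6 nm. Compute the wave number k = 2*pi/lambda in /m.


k = 2 * pi / lambda
= 6.2832 / (701.6e-9)
= 6.2832 / 7.0160e-07
= 8.9555e+06 /m

8.9555e+06


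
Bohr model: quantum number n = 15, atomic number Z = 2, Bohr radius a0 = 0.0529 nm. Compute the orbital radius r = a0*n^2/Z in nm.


r = a0 * n^2 / Z
= 0.0529 * 15^2 / 2
= 0.0529 * 225 / 2
= 5.9512 nm

5.9512


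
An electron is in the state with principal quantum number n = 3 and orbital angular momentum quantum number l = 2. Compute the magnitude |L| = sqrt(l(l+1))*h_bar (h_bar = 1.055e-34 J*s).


L = sqrt(l*(l+1)) * h_bar
= sqrt(2 * 3) * 1.055e-34
= sqrt(6) * 1.055e-34
= 2.4495 * 1.055e-34
= 2.5842e-34 J*s

2.5842e-34


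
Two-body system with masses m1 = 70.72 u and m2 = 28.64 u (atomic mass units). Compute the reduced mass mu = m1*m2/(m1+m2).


mu = m1 * m2 / (m1 + m2)
= 70.72 * 28.64 / (70.72 + 28.64)
= 2025.4208 / 99.36
= 20.3847 u

20.3847


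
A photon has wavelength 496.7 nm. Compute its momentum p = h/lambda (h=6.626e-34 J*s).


p = h / lambda
= 6.626e-34 / (496.7e-9)
= 6.626e-34 / 4.9670e-07
= 1.3340e-27 kg*m/s

1.3340e-27


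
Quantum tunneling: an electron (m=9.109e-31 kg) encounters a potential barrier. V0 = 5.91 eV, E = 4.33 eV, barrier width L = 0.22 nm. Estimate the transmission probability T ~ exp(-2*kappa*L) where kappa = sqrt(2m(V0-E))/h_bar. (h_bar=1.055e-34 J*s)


V0 - E = 1.58 eV = 2.5312e-19 J
kappa = sqrt(2 * m * (V0-E)) / h_bar
= sqrt(2 * 9.109e-31 * 2.5312e-19) / 1.055e-34
= 6.4366e+09 /m
2*kappa*L = 2 * 6.4366e+09 * 0.22e-9
= 2.8321
T = exp(-2.8321) = 5.888837e-02

5.888837e-02


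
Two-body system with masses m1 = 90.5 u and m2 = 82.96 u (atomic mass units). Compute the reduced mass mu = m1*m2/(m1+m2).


mu = m1 * m2 / (m1 + m2)
= 90.5 * 82.96 / (90.5 + 82.96)
= 7507.88 / 173.46
= 43.2831 u

43.2831


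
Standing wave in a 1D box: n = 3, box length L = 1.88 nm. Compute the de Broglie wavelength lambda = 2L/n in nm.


lambda = 2L / n
= 2 * 1.88 / 3
= 3.76 / 3
= 1.2533 nm

1.2533


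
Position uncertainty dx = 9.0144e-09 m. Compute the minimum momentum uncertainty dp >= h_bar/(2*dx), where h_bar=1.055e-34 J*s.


dp = h_bar / (2 * dx)
= 1.055e-34 / (2 * 9.0144e-09)
= 1.055e-34 / 1.8029e-08
= 5.8517e-27 kg*m/s

5.8517e-27


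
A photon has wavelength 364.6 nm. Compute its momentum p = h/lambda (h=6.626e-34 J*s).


p = h / lambda
= 6.626e-34 / (364.6e-9)
= 6.626e-34 / 3.6460e-07
= 1.8173e-27 kg*m/s

1.8173e-27


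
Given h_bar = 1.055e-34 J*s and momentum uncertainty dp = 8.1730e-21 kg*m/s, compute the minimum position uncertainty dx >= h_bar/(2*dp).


dx = h_bar / (2 * dp)
= 1.055e-34 / (2 * 8.1730e-21)
= 1.055e-34 / 1.6346e-20
= 6.4542e-15 m

6.4542e-15


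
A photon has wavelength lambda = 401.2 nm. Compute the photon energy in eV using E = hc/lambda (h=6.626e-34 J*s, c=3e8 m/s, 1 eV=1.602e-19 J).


E = hc / lambda
= (6.626e-34)(3e8) / (401.2e-9)
= 1.9878e-25 / 4.0120e-07
= 4.9546e-19 J
Converting to eV: 4.9546e-19 / 1.602e-19
= 3.0928 eV

3.0928


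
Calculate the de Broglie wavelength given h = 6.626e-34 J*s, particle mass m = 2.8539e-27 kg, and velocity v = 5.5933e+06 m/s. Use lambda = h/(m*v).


lambda = h / (m * v)
= 6.626e-34 / (2.8539e-27 * 5.5933e+06)
= 6.626e-34 / 1.5963e-20
= 4.1509e-14 m

4.1509e-14


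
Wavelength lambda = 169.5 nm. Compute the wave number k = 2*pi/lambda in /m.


k = 2 * pi / lambda
= 6.2832 / (169.5e-9)
= 6.2832 / 1.6950e-07
= 3.7069e+07 /m

3.7069e+07


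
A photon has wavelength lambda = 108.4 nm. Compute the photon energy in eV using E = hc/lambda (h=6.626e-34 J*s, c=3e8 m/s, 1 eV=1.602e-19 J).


E = hc / lambda
= (6.626e-34)(3e8) / (108.4e-9)
= 1.9878e-25 / 1.0840e-07
= 1.8338e-18 J
Converting to eV: 1.8338e-18 / 1.602e-19
= 11.4467 eV

11.4467


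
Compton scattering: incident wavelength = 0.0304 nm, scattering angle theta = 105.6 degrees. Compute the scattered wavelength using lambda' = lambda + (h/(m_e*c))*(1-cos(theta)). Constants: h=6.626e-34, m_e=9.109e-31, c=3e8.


Compton wavelength: h/(m_e*c) = 2.4247e-12 m
d_lambda = 2.4247e-12 * (1 - cos(105.6 deg))
= 2.4247e-12 * 1.26892
= 3.0768e-12 m = 0.003077 nm
lambda' = 0.0304 + 0.003077
= 0.033477 nm

0.033477


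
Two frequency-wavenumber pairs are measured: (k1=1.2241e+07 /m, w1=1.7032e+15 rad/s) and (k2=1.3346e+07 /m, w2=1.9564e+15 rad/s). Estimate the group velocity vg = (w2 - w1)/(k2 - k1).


vg = (w2 - w1) / (k2 - k1)
= (1.9564e+15 - 1.7032e+15) / (1.3346e+07 - 1.2241e+07)
= 2.5320e+14 / 1.1050e+06
= 2.2914e+08 m/s

2.2914e+08


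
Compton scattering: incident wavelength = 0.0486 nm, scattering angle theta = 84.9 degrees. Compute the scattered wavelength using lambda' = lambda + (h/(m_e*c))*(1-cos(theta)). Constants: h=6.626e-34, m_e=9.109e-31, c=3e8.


Compton wavelength: h/(m_e*c) = 2.4247e-12 m
d_lambda = 2.4247e-12 * (1 - cos(84.9 deg))
= 2.4247e-12 * 0.911106
= 2.2092e-12 m = 0.002209 nm
lambda' = 0.0486 + 0.002209
= 0.050809 nm

0.050809


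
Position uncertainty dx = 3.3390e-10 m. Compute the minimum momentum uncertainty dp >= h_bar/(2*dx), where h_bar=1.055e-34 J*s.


dp = h_bar / (2 * dx)
= 1.055e-34 / (2 * 3.3390e-10)
= 1.055e-34 / 6.6780e-10
= 1.5798e-25 kg*m/s

1.5798e-25


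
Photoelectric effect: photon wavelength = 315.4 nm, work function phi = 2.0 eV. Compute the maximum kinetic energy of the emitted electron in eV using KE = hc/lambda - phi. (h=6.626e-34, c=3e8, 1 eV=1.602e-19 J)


E_photon = hc / lambda
= (6.626e-34)(3e8) / (315.4e-9)
= 6.3025e-19 J
= 3.9341 eV
KE = E_photon - phi
= 3.9341 - 2.0
= 1.9341 eV

1.9341


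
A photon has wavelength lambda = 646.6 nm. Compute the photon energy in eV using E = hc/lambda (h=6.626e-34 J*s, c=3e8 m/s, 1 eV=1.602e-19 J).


E = hc / lambda
= (6.626e-34)(3e8) / (646.6e-9)
= 1.9878e-25 / 6.4660e-07
= 3.0742e-19 J
Converting to eV: 3.0742e-19 / 1.602e-19
= 1.919 eV

1.919


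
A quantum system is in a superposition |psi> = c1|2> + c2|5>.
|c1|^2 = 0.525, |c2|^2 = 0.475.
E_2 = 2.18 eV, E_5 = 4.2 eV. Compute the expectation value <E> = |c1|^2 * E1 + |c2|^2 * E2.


<E> = |c1|^2 * E1 + |c2|^2 * E2
= 0.525 * 2.18 + 0.475 * 4.2
= 1.1445 + 1.995
= 3.1395 eV

3.1395


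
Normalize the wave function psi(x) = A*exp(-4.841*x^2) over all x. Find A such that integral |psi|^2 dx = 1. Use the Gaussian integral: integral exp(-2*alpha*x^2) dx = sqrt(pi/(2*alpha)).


integral |psi|^2 dx = A^2 * sqrt(pi/(2*alpha)) = 1
A^2 = sqrt(2*alpha/pi)
= sqrt(2 * 4.841 / pi)
= 1.755527
A = sqrt(1.755527)
= 1.325

1.325


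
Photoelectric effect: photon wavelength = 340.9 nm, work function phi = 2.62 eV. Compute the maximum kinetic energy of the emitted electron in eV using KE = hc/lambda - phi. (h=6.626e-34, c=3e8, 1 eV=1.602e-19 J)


E_photon = hc / lambda
= (6.626e-34)(3e8) / (340.9e-9)
= 5.8310e-19 J
= 3.6398 eV
KE = E_photon - phi
= 3.6398 - 2.62
= 1.0198 eV

1.0198


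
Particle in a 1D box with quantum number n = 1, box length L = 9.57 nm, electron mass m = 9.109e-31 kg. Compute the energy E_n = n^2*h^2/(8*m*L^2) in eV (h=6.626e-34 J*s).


E = n^2 * h^2 / (8 * m * L^2)
= 1^2 * (6.626e-34)^2 / (8 * 9.109e-31 * (9.57e-9)^2)
= 1 * 4.3904e-67 / (8 * 9.109e-31 * 9.1585e-17)
= 6.5784e-22 J
= 0.0041 eV

0.0041


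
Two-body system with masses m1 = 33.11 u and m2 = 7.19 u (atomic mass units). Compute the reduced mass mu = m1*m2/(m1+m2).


mu = m1 * m2 / (m1 + m2)
= 33.11 * 7.19 / (33.11 + 7.19)
= 238.0609 / 40.3
= 5.9072 u

5.9072


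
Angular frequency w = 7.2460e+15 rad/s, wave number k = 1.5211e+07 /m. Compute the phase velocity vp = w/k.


vp = w / k
= 7.2460e+15 / 1.5211e+07
= 4.7637e+08 m/s

4.7637e+08


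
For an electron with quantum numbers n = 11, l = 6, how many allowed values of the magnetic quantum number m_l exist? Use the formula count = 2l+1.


m_l ranges from -l to +l in integer steps
So m_l goes from -6 to +6
Count = 2l + 1 = 2*6 + 1
= 13

13


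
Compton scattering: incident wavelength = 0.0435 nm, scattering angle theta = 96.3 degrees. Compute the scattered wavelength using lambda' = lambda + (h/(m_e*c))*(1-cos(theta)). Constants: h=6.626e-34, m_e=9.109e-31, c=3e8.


Compton wavelength: h/(m_e*c) = 2.4247e-12 m
d_lambda = 2.4247e-12 * (1 - cos(96.3 deg))
= 2.4247e-12 * 1.109734
= 2.6908e-12 m = 0.002691 nm
lambda' = 0.0435 + 0.002691
= 0.046191 nm

0.046191


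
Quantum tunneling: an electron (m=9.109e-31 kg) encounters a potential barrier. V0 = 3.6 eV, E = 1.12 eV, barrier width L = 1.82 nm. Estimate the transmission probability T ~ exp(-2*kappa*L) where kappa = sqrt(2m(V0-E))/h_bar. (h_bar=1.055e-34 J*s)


V0 - E = 2.48 eV = 3.9730e-19 J
kappa = sqrt(2 * m * (V0-E)) / h_bar
= sqrt(2 * 9.109e-31 * 3.9730e-19) / 1.055e-34
= 8.0641e+09 /m
2*kappa*L = 2 * 8.0641e+09 * 1.82e-9
= 29.3533
T = exp(-29.3533) = 1.786654e-13

1.786654e-13


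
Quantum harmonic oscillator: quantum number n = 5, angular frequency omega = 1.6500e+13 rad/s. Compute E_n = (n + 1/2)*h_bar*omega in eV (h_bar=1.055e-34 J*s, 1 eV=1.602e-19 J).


E = (n + 1/2) * h_bar * omega
= (5 + 0.5) * 1.055e-34 * 1.6500e+13
= 5.5 * 1.7407e-21
= 9.5741e-21 J
= 0.0598 eV

0.0598


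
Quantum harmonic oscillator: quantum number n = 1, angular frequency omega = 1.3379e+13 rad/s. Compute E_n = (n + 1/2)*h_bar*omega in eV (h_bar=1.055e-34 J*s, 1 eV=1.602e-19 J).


E = (n + 1/2) * h_bar * omega
= (1 + 0.5) * 1.055e-34 * 1.3379e+13
= 1.5 * 1.4115e-21
= 2.1172e-21 J
= 0.0132 eV

0.0132


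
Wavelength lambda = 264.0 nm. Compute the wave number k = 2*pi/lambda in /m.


k = 2 * pi / lambda
= 6.2832 / (264.0e-9)
= 6.2832 / 2.6400e-07
= 2.3800e+07 /m

2.3800e+07


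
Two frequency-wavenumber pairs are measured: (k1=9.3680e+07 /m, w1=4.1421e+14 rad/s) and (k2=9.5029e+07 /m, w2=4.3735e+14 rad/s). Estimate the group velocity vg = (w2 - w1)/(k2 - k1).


vg = (w2 - w1) / (k2 - k1)
= (4.3735e+14 - 4.1421e+14) / (9.5029e+07 - 9.3680e+07)
= 2.3140e+13 / 1.3490e+06
= 1.7153e+07 m/s

1.7153e+07


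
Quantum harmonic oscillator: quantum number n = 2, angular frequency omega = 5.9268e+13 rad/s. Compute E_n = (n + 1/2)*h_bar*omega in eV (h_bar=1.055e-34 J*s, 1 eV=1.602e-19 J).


E = (n + 1/2) * h_bar * omega
= (2 + 0.5) * 1.055e-34 * 5.9268e+13
= 2.5 * 6.2528e-21
= 1.5632e-20 J
= 0.0976 eV

0.0976


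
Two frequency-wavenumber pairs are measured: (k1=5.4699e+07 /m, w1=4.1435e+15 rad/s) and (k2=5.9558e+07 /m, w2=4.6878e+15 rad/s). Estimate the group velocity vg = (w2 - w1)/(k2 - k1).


vg = (w2 - w1) / (k2 - k1)
= (4.6878e+15 - 4.1435e+15) / (5.9558e+07 - 5.4699e+07)
= 5.4430e+14 / 4.8590e+06
= 1.1202e+08 m/s

1.1202e+08


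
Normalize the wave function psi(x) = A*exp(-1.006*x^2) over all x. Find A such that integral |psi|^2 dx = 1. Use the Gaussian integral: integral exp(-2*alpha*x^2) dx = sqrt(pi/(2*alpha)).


integral |psi|^2 dx = A^2 * sqrt(pi/(2*alpha)) = 1
A^2 = sqrt(2*alpha/pi)
= sqrt(2 * 1.006 / pi)
= 0.800275
A = sqrt(0.800275)
= 0.8946

0.8946


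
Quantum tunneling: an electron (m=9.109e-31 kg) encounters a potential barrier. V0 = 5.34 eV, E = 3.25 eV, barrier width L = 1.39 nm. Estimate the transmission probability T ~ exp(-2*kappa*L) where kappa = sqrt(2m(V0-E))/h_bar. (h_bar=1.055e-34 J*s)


V0 - E = 2.09 eV = 3.3482e-19 J
kappa = sqrt(2 * m * (V0-E)) / h_bar
= sqrt(2 * 9.109e-31 * 3.3482e-19) / 1.055e-34
= 7.4029e+09 /m
2*kappa*L = 2 * 7.4029e+09 * 1.39e-9
= 20.5801
T = exp(-20.5801) = 1.153943e-09

1.153943e-09


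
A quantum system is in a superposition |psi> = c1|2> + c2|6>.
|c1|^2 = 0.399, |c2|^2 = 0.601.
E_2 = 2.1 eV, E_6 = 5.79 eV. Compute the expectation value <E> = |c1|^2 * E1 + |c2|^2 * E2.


<E> = |c1|^2 * E1 + |c2|^2 * E2
= 0.399 * 2.1 + 0.601 * 5.79
= 0.8379 + 3.4798
= 4.3177 eV

4.3177


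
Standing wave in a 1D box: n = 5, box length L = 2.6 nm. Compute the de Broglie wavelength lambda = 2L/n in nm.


lambda = 2L / n
= 2 * 2.6 / 5
= 5.2 / 5
= 1.04 nm

1.04


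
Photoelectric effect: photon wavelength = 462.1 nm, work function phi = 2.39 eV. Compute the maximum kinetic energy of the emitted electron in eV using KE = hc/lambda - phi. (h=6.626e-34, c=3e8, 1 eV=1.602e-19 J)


E_photon = hc / lambda
= (6.626e-34)(3e8) / (462.1e-9)
= 4.3017e-19 J
= 2.6852 eV
KE = E_photon - phi
= 2.6852 - 2.39
= 0.2952 eV

0.2952


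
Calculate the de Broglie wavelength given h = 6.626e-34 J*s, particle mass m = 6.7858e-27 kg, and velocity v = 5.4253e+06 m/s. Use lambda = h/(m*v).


lambda = h / (m * v)
= 6.626e-34 / (6.7858e-27 * 5.4253e+06)
= 6.626e-34 / 3.6815e-20
= 1.7998e-14 m

1.7998e-14


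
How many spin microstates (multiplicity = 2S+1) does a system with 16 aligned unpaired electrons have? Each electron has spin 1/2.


Total spin S = N * (1/2) = 16 * 0.5 = 8.0
Spin multiplicity = 2S + 1
= 2 * 8.0 + 1
= 17

17


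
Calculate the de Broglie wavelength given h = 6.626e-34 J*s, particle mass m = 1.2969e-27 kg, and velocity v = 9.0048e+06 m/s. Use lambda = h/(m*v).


lambda = h / (m * v)
= 6.626e-34 / (1.2969e-27 * 9.0048e+06)
= 6.626e-34 / 1.1678e-20
= 5.6738e-14 m

5.6738e-14


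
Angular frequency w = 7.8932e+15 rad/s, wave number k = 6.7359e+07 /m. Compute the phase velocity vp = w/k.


vp = w / k
= 7.8932e+15 / 6.7359e+07
= 1.1718e+08 m/s

1.1718e+08


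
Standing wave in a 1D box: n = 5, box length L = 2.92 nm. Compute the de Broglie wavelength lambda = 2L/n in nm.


lambda = 2L / n
= 2 * 2.92 / 5
= 5.84 / 5
= 1.168 nm

1.168


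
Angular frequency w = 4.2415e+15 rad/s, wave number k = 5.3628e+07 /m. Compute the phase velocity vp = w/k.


vp = w / k
= 4.2415e+15 / 5.3628e+07
= 7.9091e+07 m/s

7.9091e+07


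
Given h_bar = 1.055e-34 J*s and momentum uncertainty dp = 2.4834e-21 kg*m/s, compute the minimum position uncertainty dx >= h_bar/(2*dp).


dx = h_bar / (2 * dp)
= 1.055e-34 / (2 * 2.4834e-21)
= 1.055e-34 / 4.9668e-21
= 2.1241e-14 m

2.1241e-14


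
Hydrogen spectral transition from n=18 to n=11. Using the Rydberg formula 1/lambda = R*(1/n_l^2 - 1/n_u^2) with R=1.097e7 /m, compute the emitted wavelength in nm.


1/lambda = R * (1/n_l^2 - 1/n_u^2)
= 1.097e7 * (1/11^2 - 1/18^2)
= 1.097e7 * (0.008264 - 0.003086)
= 1.097e7 * 0.005178
= 5.6803e+04 /m
lambda = 1 / 5.6803e+04 = 17604.663 nm

17604.663


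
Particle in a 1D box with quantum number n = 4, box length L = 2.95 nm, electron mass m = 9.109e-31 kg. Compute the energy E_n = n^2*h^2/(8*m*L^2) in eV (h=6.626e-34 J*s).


E = n^2 * h^2 / (8 * m * L^2)
= 4^2 * (6.626e-34)^2 / (8 * 9.109e-31 * (2.95e-9)^2)
= 16 * 4.3904e-67 / (8 * 9.109e-31 * 8.7025e-18)
= 1.1077e-19 J
= 0.6914 eV

0.6914


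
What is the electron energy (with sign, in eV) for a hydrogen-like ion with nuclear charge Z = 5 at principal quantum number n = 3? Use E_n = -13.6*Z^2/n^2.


E_n = -13.6 * Z^2 / n^2
= -13.6 * 5^2 / 3^2
= -13.6 * 25 / 9
= -37.7778 eV

-37.7778


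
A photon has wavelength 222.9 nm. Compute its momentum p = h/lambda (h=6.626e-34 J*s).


p = h / lambda
= 6.626e-34 / (222.9e-9)
= 6.626e-34 / 2.2290e-07
= 2.9726e-27 kg*m/s

2.9726e-27


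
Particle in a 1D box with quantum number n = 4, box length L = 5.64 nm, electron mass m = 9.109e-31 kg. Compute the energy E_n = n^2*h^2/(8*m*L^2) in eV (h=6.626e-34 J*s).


E = n^2 * h^2 / (8 * m * L^2)
= 4^2 * (6.626e-34)^2 / (8 * 9.109e-31 * (5.64e-9)^2)
= 16 * 4.3904e-67 / (8 * 9.109e-31 * 3.1810e-17)
= 3.0304e-20 J
= 0.1892 eV

0.1892


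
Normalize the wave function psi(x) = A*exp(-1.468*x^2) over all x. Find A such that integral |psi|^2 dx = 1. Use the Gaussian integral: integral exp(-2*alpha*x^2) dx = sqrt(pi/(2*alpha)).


integral |psi|^2 dx = A^2 * sqrt(pi/(2*alpha)) = 1
A^2 = sqrt(2*alpha/pi)
= sqrt(2 * 1.468 / pi)
= 0.966725
A = sqrt(0.966725)
= 0.9832

0.9832


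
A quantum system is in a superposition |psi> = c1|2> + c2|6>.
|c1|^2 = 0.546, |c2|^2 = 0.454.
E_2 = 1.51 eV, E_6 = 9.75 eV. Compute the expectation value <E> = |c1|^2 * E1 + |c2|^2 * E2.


<E> = |c1|^2 * E1 + |c2|^2 * E2
= 0.546 * 1.51 + 0.454 * 9.75
= 0.8245 + 4.4265
= 5.251 eV

5.251


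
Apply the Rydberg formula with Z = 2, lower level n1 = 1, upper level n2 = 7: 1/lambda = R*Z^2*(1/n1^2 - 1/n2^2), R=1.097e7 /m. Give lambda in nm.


1/lambda = R * Z^2 * (1/n1^2 - 1/n2^2)
= 1.097e7 * 2^2 * (1/1^2 - 1/7^2)
= 1.097e7 * 4 * (1.0 - 0.020408)
= 4.2984e+07 /m
lambda = 1 / 4.2984e+07
= 23.2642 nm

23.2642


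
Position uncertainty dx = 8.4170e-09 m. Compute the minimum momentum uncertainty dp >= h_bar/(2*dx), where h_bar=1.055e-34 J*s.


dp = h_bar / (2 * dx)
= 1.055e-34 / (2 * 8.4170e-09)
= 1.055e-34 / 1.6834e-08
= 6.2671e-27 kg*m/s

6.2671e-27


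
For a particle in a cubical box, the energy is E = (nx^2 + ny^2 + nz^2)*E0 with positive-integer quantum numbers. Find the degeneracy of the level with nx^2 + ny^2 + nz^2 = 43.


Enumerate all (nx, ny, nz) with nx^2 + ny^2 + nz^2 = 43:
(3,3,5)
(3,5,3)
(5,3,3)
Total degeneracy = 3

3


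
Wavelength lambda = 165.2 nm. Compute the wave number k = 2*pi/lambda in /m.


k = 2 * pi / lambda
= 6.2832 / (165.2e-9)
= 6.2832 / 1.6520e-07
= 3.8034e+07 /m

3.8034e+07


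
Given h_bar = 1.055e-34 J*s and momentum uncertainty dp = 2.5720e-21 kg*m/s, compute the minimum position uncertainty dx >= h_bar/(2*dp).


dx = h_bar / (2 * dp)
= 1.055e-34 / (2 * 2.5720e-21)
= 1.055e-34 / 5.1440e-21
= 2.0509e-14 m

2.0509e-14


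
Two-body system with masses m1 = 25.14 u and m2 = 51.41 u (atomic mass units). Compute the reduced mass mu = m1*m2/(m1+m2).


mu = m1 * m2 / (m1 + m2)
= 25.14 * 51.41 / (25.14 + 51.41)
= 1292.4474 / 76.55
= 16.8837 u

16.8837


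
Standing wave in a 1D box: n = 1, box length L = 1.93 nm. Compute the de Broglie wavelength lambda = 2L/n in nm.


lambda = 2L / n
= 2 * 1.93 / 1
= 3.86 / 1
= 3.86 nm

3.86


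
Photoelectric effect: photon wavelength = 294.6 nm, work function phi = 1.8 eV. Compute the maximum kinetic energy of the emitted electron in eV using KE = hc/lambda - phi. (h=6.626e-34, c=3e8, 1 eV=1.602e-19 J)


E_photon = hc / lambda
= (6.626e-34)(3e8) / (294.6e-9)
= 6.7475e-19 J
= 4.2119 eV
KE = E_photon - phi
= 4.2119 - 1.8
= 2.4119 eV

2.4119


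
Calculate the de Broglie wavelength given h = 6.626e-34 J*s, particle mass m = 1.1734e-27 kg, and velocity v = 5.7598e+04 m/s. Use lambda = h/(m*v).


lambda = h / (m * v)
= 6.626e-34 / (1.1734e-27 * 5.7598e+04)
= 6.626e-34 / 6.7585e-23
= 9.8039e-12 m

9.8039e-12


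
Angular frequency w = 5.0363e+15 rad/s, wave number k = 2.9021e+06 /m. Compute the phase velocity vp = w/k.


vp = w / k
= 5.0363e+15 / 2.9021e+06
= 1.7354e+09 m/s

1.7354e+09


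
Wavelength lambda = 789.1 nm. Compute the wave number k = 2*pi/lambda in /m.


k = 2 * pi / lambda
= 6.2832 / (789.1e-9)
= 6.2832 / 7.8910e-07
= 7.9625e+06 /m

7.9625e+06


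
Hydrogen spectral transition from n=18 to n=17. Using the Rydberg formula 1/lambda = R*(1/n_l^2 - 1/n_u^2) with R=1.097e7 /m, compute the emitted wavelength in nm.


1/lambda = R * (1/n_l^2 - 1/n_u^2)
= 1.097e7 * (1/17^2 - 1/18^2)
= 1.097e7 * (0.00346 - 0.003086)
= 1.097e7 * 0.000374
= 4.1005e+03 /m
lambda = 1 / 4.1005e+03 = 243875.5046 nm

243875.5046


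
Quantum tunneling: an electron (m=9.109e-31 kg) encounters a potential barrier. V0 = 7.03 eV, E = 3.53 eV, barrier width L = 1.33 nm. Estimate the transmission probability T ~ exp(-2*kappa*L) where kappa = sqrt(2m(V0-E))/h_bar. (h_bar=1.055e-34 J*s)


V0 - E = 3.5 eV = 5.6070e-19 J
kappa = sqrt(2 * m * (V0-E)) / h_bar
= sqrt(2 * 9.109e-31 * 5.6070e-19) / 1.055e-34
= 9.5799e+09 /m
2*kappa*L = 2 * 9.5799e+09 * 1.33e-9
= 25.4827
T = exp(-25.4827) = 8.570778e-12

8.570778e-12


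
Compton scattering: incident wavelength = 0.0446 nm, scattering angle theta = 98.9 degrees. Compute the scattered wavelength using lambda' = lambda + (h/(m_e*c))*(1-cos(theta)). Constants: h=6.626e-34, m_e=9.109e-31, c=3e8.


Compton wavelength: h/(m_e*c) = 2.4247e-12 m
d_lambda = 2.4247e-12 * (1 - cos(98.9 deg))
= 2.4247e-12 * 1.15471
= 2.7998e-12 m = 0.0028 nm
lambda' = 0.0446 + 0.0028
= 0.0474 nm

0.0474


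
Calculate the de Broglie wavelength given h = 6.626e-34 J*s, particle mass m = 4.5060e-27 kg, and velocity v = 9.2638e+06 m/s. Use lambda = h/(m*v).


lambda = h / (m * v)
= 6.626e-34 / (4.5060e-27 * 9.2638e+06)
= 6.626e-34 / 4.1743e-20
= 1.5873e-14 m

1.5873e-14


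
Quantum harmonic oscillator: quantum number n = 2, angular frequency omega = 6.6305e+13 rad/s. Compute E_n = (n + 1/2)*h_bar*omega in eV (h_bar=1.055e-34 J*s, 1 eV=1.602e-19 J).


E = (n + 1/2) * h_bar * omega
= (2 + 0.5) * 1.055e-34 * 6.6305e+13
= 2.5 * 6.9952e-21
= 1.7488e-20 J
= 0.1092 eV

0.1092


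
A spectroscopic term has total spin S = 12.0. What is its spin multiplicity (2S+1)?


Spin multiplicity = 2S + 1
= 2 * 12.0 + 1
= 24.0 + 1
= 25

25


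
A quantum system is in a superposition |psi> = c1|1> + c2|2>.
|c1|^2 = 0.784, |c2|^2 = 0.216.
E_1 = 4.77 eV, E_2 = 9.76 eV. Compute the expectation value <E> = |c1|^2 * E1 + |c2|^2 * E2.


<E> = |c1|^2 * E1 + |c2|^2 * E2
= 0.784 * 4.77 + 0.216 * 9.76
= 3.7397 + 2.1082
= 5.8478 eV

5.8478


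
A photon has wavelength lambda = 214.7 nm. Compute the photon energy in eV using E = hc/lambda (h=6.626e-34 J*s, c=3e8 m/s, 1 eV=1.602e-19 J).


E = hc / lambda
= (6.626e-34)(3e8) / (214.7e-9)
= 1.9878e-25 / 2.1470e-07
= 9.2585e-19 J
Converting to eV: 9.2585e-19 / 1.602e-19
= 5.7793 eV

5.7793


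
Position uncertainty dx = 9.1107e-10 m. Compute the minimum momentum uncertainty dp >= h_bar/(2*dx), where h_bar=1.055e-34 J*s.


dp = h_bar / (2 * dx)
= 1.055e-34 / (2 * 9.1107e-10)
= 1.055e-34 / 1.8221e-09
= 5.7899e-26 kg*m/s

5.7899e-26


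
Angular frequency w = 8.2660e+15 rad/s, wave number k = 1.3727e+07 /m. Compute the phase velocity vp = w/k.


vp = w / k
= 8.2660e+15 / 1.3727e+07
= 6.0217e+08 m/s

6.0217e+08


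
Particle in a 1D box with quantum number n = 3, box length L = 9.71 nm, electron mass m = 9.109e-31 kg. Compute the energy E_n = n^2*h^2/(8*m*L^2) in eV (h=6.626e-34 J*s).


E = n^2 * h^2 / (8 * m * L^2)
= 3^2 * (6.626e-34)^2 / (8 * 9.109e-31 * (9.71e-9)^2)
= 9 * 4.3904e-67 / (8 * 9.109e-31 * 9.4284e-17)
= 5.7510e-21 J
= 0.0359 eV

0.0359


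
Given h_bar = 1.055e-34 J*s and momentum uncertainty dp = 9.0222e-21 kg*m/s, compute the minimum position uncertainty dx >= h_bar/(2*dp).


dx = h_bar / (2 * dp)
= 1.055e-34 / (2 * 9.0222e-21)
= 1.055e-34 / 1.8044e-20
= 5.8467e-15 m

5.8467e-15


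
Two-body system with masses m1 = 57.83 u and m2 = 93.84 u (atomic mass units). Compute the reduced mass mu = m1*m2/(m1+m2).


mu = m1 * m2 / (m1 + m2)
= 57.83 * 93.84 / (57.83 + 93.84)
= 5426.7672 / 151.67
= 35.7801 u

35.7801


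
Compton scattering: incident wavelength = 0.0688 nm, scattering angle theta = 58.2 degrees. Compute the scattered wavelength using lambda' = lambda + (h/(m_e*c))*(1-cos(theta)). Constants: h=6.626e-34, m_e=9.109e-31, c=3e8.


Compton wavelength: h/(m_e*c) = 2.4247e-12 m
d_lambda = 2.4247e-12 * (1 - cos(58.2 deg))
= 2.4247e-12 * 0.473044
= 1.1470e-12 m = 0.001147 nm
lambda' = 0.0688 + 0.001147
= 0.069947 nm

0.069947


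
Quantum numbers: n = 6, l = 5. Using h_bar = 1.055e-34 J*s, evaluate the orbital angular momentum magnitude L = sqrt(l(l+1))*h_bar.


L = sqrt(l*(l+1)) * h_bar
= sqrt(5 * 6) * 1.055e-34
= sqrt(30) * 1.055e-34
= 5.4772 * 1.055e-34
= 5.7785e-34 J*s

5.7785e-34


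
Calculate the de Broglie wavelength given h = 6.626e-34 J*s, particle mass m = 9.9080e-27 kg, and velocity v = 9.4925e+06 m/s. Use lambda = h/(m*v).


lambda = h / (m * v)
= 6.626e-34 / (9.9080e-27 * 9.4925e+06)
= 6.626e-34 / 9.4052e-20
= 7.0451e-15 m

7.0451e-15


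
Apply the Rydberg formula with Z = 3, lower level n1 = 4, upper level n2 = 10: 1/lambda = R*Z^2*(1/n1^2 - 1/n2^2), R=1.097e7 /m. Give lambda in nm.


1/lambda = R * Z^2 * (1/n1^2 - 1/n2^2)
= 1.097e7 * 3^2 * (1/4^2 - 1/10^2)
= 1.097e7 * 9 * (0.0625 - 0.01)
= 5.1833e+06 /m
lambda = 1 / 5.1833e+06
= 192.9264 nm

192.9264


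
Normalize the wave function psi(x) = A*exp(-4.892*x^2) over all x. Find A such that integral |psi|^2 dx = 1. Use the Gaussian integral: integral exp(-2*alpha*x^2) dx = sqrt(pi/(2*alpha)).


integral |psi|^2 dx = A^2 * sqrt(pi/(2*alpha)) = 1
A^2 = sqrt(2*alpha/pi)
= sqrt(2 * 4.892 / pi)
= 1.76475
A = sqrt(1.76475)
= 1.3284

1.3284


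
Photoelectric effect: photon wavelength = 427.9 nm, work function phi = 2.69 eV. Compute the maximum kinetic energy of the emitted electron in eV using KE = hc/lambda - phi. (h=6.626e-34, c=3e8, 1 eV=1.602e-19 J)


E_photon = hc / lambda
= (6.626e-34)(3e8) / (427.9e-9)
= 4.6455e-19 J
= 2.8998 eV
KE = E_photon - phi
= 2.8998 - 2.69
= 0.2098 eV

0.2098


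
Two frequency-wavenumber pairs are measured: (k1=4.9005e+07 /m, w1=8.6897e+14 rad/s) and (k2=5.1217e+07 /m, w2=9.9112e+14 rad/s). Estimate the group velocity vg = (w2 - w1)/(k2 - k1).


vg = (w2 - w1) / (k2 - k1)
= (9.9112e+14 - 8.6897e+14) / (5.1217e+07 - 4.9005e+07)
= 1.2215e+14 / 2.2120e+06
= 5.5222e+07 m/s

5.5222e+07


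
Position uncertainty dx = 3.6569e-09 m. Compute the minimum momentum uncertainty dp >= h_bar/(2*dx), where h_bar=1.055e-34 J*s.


dp = h_bar / (2 * dx)
= 1.055e-34 / (2 * 3.6569e-09)
= 1.055e-34 / 7.3138e-09
= 1.4425e-26 kg*m/s

1.4425e-26


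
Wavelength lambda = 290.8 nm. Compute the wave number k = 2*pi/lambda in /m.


k = 2 * pi / lambda
= 6.2832 / (290.8e-9)
= 6.2832 / 2.9080e-07
= 2.1607e+07 /m

2.1607e+07


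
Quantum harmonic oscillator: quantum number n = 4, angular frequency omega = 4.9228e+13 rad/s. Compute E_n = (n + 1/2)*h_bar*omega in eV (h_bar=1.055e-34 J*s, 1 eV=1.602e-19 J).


E = (n + 1/2) * h_bar * omega
= (4 + 0.5) * 1.055e-34 * 4.9228e+13
= 4.5 * 5.1936e-21
= 2.3371e-20 J
= 0.1459 eV

0.1459


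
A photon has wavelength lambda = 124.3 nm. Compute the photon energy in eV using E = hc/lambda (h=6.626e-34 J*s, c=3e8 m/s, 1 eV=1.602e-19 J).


E = hc / lambda
= (6.626e-34)(3e8) / (124.3e-9)
= 1.9878e-25 / 1.2430e-07
= 1.5992e-18 J
Converting to eV: 1.5992e-18 / 1.602e-19
= 9.9825 eV

9.9825


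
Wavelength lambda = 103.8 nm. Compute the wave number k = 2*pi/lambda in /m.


k = 2 * pi / lambda
= 6.2832 / (103.8e-9)
= 6.2832 / 1.0380e-07
= 6.0532e+07 /m

6.0532e+07


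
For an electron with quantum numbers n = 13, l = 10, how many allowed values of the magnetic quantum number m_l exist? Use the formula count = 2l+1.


m_l ranges from -l to +l in integer steps
So m_l goes from -10 to +10
Count = 2l + 1 = 2*10 + 1
= 21

21


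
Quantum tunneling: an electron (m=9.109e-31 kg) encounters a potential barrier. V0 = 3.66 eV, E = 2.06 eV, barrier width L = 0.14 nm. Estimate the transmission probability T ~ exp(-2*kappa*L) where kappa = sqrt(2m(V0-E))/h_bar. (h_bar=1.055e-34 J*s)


V0 - E = 1.6 eV = 2.5632e-19 J
kappa = sqrt(2 * m * (V0-E)) / h_bar
= sqrt(2 * 9.109e-31 * 2.5632e-19) / 1.055e-34
= 6.4772e+09 /m
2*kappa*L = 2 * 6.4772e+09 * 0.14e-9
= 1.8136
T = exp(-1.8136) = 1.630622e-01

1.630622e-01


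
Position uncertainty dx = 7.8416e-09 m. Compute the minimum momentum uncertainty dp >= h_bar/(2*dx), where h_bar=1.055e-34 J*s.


dp = h_bar / (2 * dx)
= 1.055e-34 / (2 * 7.8416e-09)
= 1.055e-34 / 1.5683e-08
= 6.7269e-27 kg*m/s

6.7269e-27


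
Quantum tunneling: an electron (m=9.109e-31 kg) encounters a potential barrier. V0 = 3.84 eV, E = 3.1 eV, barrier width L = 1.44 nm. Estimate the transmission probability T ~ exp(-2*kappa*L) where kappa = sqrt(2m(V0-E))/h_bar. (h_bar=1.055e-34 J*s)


V0 - E = 0.74 eV = 1.1855e-19 J
kappa = sqrt(2 * m * (V0-E)) / h_bar
= sqrt(2 * 9.109e-31 * 1.1855e-19) / 1.055e-34
= 4.4050e+09 /m
2*kappa*L = 2 * 4.4050e+09 * 1.44e-9
= 12.6864
T = exp(-12.6864) = 3.092986e-06

3.092986e-06


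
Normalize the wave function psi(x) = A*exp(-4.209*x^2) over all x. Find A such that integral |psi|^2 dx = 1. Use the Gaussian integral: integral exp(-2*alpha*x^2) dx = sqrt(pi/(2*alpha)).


integral |psi|^2 dx = A^2 * sqrt(pi/(2*alpha)) = 1
A^2 = sqrt(2*alpha/pi)
= sqrt(2 * 4.209 / pi)
= 1.636928
A = sqrt(1.636928)
= 1.2794

1.2794


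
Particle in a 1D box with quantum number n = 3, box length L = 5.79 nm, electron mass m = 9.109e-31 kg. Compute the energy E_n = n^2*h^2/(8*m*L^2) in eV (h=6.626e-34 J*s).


E = n^2 * h^2 / (8 * m * L^2)
= 3^2 * (6.626e-34)^2 / (8 * 9.109e-31 * (5.79e-9)^2)
= 9 * 4.3904e-67 / (8 * 9.109e-31 * 3.3524e-17)
= 1.6174e-20 J
= 0.101 eV

0.101


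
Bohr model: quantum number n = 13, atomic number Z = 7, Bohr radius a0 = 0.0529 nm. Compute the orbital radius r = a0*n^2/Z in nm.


r = a0 * n^2 / Z
= 0.0529 * 13^2 / 7
= 0.0529 * 169 / 7
= 1.2772 nm

1.2772
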